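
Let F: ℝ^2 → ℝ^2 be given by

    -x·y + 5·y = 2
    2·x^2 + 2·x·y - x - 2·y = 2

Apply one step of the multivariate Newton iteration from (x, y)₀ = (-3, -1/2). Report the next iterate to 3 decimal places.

At (-3, -1/2): F = (-6.000, 23.000).
Jacobian J = [[-y, -x + 5], [4·x + 2·y - 1, 2·x - 2]].
At the point, J = [[0.500, 8.000], [-14.000, -8.000]] (det J = 108.000).
Solving J·Δ = −F gives Δ = (1.259, 0.671).
Then the next iterate is (x, y)₁ = (-1.741, 0.171).

(-1.741, 0.171)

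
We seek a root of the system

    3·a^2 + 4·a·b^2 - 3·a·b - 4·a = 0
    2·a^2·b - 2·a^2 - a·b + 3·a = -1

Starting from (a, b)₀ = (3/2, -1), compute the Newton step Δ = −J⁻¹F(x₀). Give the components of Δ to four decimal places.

At (3/2, -1): F = (11.2500, -2.0000).
Jacobian J = [[6·a + 4·b^2 - 3·b - 4, 8·a·b - 3·a], [4·a·b - 4·a - b + 3, 2·a^2 - a]].
At the point, J = [[12.0000, -16.5000], [-8.0000, 3.0000]] (det J = -96.0000).
Solving J·Δ = −F gives Δ = (0.0078, 0.6875).

(0.0078, 0.6875)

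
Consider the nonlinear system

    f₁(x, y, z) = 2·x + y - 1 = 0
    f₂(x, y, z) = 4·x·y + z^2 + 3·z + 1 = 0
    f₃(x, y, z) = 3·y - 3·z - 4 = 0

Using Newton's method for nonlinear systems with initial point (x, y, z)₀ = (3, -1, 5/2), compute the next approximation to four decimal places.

At (3, -1, 5/2): F = (4.0000, 2.7500, -14.5000).
Jacobian J = [[2, 1, 0], [4·y, 4·x, 2·z + 3], [0, 3, -3]].
At the point, J = [[2.0000, 1.0000, 0.0000], [-4.0000, 12.0000, 8.0000], [0.0000, 3.0000, -3.0000]] (det J = -132.0000).
Solving J·Δ = −F gives Δ = (-2.6345, 1.2689, -3.5644).
Then the next iterate is (x, y, z)₁ = (0.3655, 0.2689, -1.0644).

(0.3655, 0.2689, -1.0644)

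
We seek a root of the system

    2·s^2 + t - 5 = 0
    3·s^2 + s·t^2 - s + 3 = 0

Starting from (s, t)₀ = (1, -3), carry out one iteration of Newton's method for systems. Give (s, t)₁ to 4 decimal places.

At (1, -3): F = (-6.0000, 14.0000).
Jacobian J = [[4·s, 1], [6·s + t^2 - 1, 2·s·t]].
At the point, J = [[4.0000, 1.0000], [14.0000, -6.0000]] (det J = -38.0000).
Solving J·Δ = −F gives Δ = (0.5789, 3.6842).
Then the next iterate is (s, t)₁ = (1.5789, 0.6842).

(1.5789, 0.6842)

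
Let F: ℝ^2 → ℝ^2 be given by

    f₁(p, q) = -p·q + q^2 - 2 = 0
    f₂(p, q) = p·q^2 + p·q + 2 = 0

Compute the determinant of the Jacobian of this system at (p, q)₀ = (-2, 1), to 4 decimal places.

-2.0000

J = [[-q, -p + 2·q], [q^2 + q, 2·p·q + p]].
At the point, J = [[-1.0000, 4.0000], [2.0000, -6.0000]].
det J = -2.0000.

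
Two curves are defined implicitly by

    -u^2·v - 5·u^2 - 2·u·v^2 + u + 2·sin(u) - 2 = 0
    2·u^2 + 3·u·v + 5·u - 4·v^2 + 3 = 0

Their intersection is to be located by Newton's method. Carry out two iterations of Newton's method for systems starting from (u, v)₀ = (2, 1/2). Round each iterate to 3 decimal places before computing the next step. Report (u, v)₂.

At (2, 1/2): F = (-21.18141, 23.000).
Jacobian J = [[-2·u·v - 10·u - 2·v^2 + 2·cos(u) + 1, -u^2 - 4·u·v], [4·u + 3·v + 5, 3·u - 8·v]].
At the point, J = [[-22.33229, -8.000], [14.500, 2.000]] (det J = 71.33541).
Solving J·Δ = −F gives Δ = (-1.986, 2.895).
Then the next iterate is (u, v)₁ = (0.014, 3.395).
Round to (0.014, 3.395) and repeat: F = (-2.28238, -42.89112), J = [[-20.28731, -0.19032], [15.241, -27.118]].
Δ = (-0.097, -1.636), so (u, v)₂ = (-0.083, 1.759).

(-0.083, 1.759)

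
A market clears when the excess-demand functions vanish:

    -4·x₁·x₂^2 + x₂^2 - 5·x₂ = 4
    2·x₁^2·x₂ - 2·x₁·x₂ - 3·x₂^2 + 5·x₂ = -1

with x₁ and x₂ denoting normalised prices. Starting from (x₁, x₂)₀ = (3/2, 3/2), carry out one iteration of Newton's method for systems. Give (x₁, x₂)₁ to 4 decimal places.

(0.5395, 0.7947)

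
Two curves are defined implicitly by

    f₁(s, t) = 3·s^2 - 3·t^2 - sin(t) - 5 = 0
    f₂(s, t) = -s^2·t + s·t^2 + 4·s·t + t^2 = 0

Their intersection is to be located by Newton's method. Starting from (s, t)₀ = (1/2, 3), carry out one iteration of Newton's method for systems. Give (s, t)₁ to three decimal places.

At (1/2, 3): F = (-31.39112, 18.750).
Jacobian J = [[6·s, -6·t - cos(t)], [-2·s·t + t^2 + 4·t, -s^2 + 2·s·t + 4·s + 2·t]].
At the point, J = [[3.000, -17.01001], [18.000, 10.750]] (det J = 338.43014).
Solving J·Δ = −F gives Δ = (0.055, -1.836).
Then the next iterate is (s, t)₁ = (0.555, 1.164).

(0.555, 1.164)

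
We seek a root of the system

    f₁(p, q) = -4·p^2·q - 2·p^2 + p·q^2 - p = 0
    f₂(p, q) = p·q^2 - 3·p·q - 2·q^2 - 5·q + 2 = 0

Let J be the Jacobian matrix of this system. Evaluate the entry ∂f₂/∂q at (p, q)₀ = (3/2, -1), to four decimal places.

∂f₂/∂q = 2·p·q - 3·p - 4·q - 5.
At (3/2, -1) this is -8.5000.

-8.5000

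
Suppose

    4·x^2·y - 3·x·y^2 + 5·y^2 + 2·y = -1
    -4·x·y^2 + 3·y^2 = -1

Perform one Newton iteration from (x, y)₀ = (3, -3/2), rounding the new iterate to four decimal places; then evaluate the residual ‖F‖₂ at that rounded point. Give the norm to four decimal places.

At (3, -3/2): F = (-65.0000, -19.2500).
Jacobian J = [[8·x·y - 3·y^2, 4·x^2 - 6·x·y + 10·y + 2], [-4·y^2, -8·x·y + 6·y]].
At the point, J = [[-42.7500, 50.0000], [-9.0000, 27.0000]] (det J = -704.2500).
Solving J·Δ = −F gives Δ = (-1.1253, 0.3379).
Then the next iterate is (x, y)₁ = (1.8747, -1.1621).
Re-evaluating at (1.8747, -1.1621): F = (-18.503835, -5.075523), so ‖F‖₂ = 19.1873.

19.1873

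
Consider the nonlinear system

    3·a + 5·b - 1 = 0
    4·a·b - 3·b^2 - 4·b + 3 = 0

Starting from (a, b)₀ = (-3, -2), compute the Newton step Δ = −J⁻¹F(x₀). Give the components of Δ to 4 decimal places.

(1.2500, 3.2500)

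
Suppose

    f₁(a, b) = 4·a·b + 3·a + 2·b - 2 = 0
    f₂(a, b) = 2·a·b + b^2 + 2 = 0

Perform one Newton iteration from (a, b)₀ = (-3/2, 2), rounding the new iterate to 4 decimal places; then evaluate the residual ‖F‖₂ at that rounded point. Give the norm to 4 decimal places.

At (-3/2, 2): F = (-14.5000, 0.0000).
Jacobian J = [[4·b + 3, 4·a + 2], [2·b, 2·a + 2·b]].
At the point, J = [[11.0000, -4.0000], [4.0000, 1.0000]] (det J = 27.0000).
Solving J·Δ = −F gives Δ = (0.5370, -2.1481).
Then the next iterate is (a, b)₁ = (-0.9630, -0.1481).
Re-evaluating at (-0.9630, -0.1481): F = (-4.614719, 2.307174), so ‖F‖₂ = 5.1593.

5.1593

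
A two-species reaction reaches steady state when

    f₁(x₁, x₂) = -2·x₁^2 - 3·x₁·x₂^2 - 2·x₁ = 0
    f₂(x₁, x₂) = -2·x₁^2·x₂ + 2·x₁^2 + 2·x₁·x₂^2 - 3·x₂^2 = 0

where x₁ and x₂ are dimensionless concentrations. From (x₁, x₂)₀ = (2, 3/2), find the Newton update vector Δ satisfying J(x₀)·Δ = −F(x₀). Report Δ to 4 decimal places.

At (2, 3/2): F = (-25.5000, -1.7500).
Jacobian J = [[-4·x₁ - 3·x₂^2 - 2, -6·x₁·x₂], [-4·x₁·x₂ + 4·x₁ + 2·x₂^2, -2·x₁^2 + 4·x₁·x₂ - 6·x₂]].
At the point, J = [[-16.7500, -18.0000], [0.5000, -5.0000]] (det J = 92.7500).
Solving J·Δ = −F gives Δ = (-1.0350, -0.4535).

(-1.0350, -0.4535)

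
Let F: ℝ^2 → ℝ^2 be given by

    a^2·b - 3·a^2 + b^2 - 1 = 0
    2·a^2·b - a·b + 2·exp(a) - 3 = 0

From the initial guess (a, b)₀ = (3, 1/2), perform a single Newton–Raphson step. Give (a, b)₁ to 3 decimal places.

(1.833, 1.075)

At (3, 1/2): F = (-23.250, 44.67107).
Jacobian J = [[2·a·b - 6·a, a^2 + 2·b], [4·a·b - b + 2·exp(a), 2·a^2 - a]].
At the point, J = [[-15.000, 10.000], [45.67107, 15.000]] (det J = -681.71074).
Solving J·Δ = −F gives Δ = (-1.167, 0.575).
Then the next iterate is (a, b)₁ = (1.833, 1.075).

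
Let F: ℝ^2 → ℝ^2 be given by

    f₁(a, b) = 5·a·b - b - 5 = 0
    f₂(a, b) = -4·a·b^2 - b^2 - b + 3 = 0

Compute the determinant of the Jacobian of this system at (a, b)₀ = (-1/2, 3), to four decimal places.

-51.0000

J = [[5·b, 5·a - 1], [-4·b^2, -8·a·b - 2·b - 1]].
At the point, J = [[15.0000, -3.5000], [-36.0000, 5.0000]].
det J = -51.0000.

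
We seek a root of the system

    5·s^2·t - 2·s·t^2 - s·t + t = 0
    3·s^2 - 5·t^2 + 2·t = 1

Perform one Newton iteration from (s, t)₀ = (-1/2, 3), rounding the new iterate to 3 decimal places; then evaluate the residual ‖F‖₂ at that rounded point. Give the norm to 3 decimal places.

11.182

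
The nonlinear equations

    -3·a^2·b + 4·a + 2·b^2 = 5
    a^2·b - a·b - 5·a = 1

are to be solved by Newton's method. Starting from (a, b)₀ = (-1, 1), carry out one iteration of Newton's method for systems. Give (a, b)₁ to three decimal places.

(-0.071, 1.714)

At (-1, 1): F = (-10.000, 6.000).
Jacobian J = [[-6·a·b + 4, -3·a^2 + 4·b], [2·a·b - b - 5, a^2 - a]].
At the point, J = [[10.000, 1.000], [-8.000, 2.000]] (det J = 28.000).
Solving J·Δ = −F gives Δ = (0.929, 0.714).
Then the next iterate is (a, b)₁ = (-0.071, 1.714).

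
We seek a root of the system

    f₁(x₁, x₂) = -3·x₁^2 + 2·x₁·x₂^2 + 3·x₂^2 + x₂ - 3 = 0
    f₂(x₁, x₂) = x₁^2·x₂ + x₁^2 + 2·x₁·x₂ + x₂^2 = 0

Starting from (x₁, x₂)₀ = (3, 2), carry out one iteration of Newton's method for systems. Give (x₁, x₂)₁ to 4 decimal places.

(1.5667, 1.3964)

At (3, 2): F = (8.0000, 43.0000).
Jacobian J = [[-6·x₁ + 2·x₂^2, 4·x₁·x₂ + 6·x₂ + 1], [2·x₁·x₂ + 2·x₁ + 2·x₂, x₁^2 + 2·x₁ + 2·x₂]].
At the point, J = [[-10.0000, 37.0000], [22.0000, 19.0000]] (det J = -1004.0000).
Solving J·Δ = −F gives Δ = (-1.4333, -0.6036).
Then the next iterate is (x₁, x₂)₁ = (1.5667, 1.3964).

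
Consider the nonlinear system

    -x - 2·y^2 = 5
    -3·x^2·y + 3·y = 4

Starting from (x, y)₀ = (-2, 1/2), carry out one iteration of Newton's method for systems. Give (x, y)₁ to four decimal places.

(-2.6905, -0.9048)

At (-2, 1/2): F = (-3.5000, -8.5000).
Jacobian J = [[-1, -4·y], [-6·x·y, -3·x^2 + 3]].
At the point, J = [[-1.0000, -2.0000], [6.0000, -9.0000]] (det J = 21.0000).
Solving J·Δ = −F gives Δ = (-0.6905, -1.4048).
Then the next iterate is (x, y)₁ = (-2.6905, -0.9048).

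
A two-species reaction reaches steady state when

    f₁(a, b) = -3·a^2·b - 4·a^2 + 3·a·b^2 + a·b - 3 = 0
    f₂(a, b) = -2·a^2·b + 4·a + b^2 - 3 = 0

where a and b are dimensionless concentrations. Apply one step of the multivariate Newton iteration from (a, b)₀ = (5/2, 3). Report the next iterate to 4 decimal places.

At (5/2, 3): F = (-9.2500, -21.5000).
Jacobian J = [[-6·a·b - 8·a + 3·b^2 + b, -3·a^2 + 6·a·b + a], [-4·a·b + 4, -2·a^2 + 2·b]].
At the point, J = [[-35.0000, 28.7500], [-26.0000, -6.5000]] (det J = 975.0000).
Solving J·Δ = −F gives Δ = (-0.6956, -0.5251).
Then the next iterate is (a, b)₁ = (1.8044, 2.4749).

(1.8044, 2.4749)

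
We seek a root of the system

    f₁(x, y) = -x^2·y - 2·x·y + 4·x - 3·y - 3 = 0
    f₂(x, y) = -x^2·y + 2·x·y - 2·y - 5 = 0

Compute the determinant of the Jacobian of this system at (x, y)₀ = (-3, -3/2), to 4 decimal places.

-38.0000

J = [[-2·x·y - 2·y + 4, -x^2 - 2·x - 3], [-2·x·y + 2·y, -x^2 + 2·x - 2]].
At the point, J = [[-2.0000, -6.0000], [-12.0000, -17.0000]].
det J = -38.0000.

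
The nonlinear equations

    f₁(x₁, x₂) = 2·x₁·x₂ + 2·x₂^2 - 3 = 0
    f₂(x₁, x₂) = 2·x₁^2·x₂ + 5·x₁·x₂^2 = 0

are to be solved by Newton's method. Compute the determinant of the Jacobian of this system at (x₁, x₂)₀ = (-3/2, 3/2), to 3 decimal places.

-60.750

J = [[2·x₂, 2·x₁ + 4·x₂], [4·x₁·x₂ + 5·x₂^2, 2·x₁^2 + 10·x₁·x₂]].
At the point, J = [[3.000, 3.000], [2.250, -18.000]].
det J = -60.750.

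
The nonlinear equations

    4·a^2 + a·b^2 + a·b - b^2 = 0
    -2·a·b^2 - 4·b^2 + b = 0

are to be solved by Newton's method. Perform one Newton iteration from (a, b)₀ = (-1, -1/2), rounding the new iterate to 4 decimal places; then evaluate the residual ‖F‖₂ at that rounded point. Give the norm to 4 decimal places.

0.8931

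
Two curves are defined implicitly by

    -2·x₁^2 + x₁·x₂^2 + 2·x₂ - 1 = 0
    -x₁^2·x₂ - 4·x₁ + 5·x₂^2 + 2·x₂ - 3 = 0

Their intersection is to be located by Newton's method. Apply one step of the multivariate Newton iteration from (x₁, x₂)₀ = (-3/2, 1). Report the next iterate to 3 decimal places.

(-0.890, 0.268)

At (-3/2, 1): F = (-5.000, 7.750).
Jacobian J = [[-4·x₁ + x₂^2, 2·x₁·x₂ + 2], [-2·x₁·x₂ - 4, -x₁^2 + 10·x₂ + 2]].
At the point, J = [[7.000, -1.000], [-1.000, 9.750]] (det J = 67.250).
Solving J·Δ = −F gives Δ = (0.610, -0.732).
Then the next iterate is (x₁, x₂)₁ = (-0.890, 0.268).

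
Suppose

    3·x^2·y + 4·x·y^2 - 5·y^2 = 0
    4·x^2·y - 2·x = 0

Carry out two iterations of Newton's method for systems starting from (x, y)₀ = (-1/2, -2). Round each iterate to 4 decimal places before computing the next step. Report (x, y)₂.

At (-1/2, -2): F = (-29.5000, -1.0000).
Jacobian J = [[6·x·y + 4·y^2, 3·x^2 + 8·x·y - 10·y], [8·x·y - 2, 4·x^2]].
At the point, J = [[22.0000, 28.7500], [6.0000, 1.0000]] (det J = -150.5000).
Solving J·Δ = −F gives Δ = (-0.0050, 1.0299).
Then the next iterate is (x, y)₁ = (-0.5050, -0.9701).
Round to (-0.5050, -0.9701) and repeat: F = (-7.348679, 0.020401), J = [[6.703779, 14.385279], [1.919204, 1.0201]].
Δ = (-0.3751, 0.6856), so (x, y)₂ = (-0.8801, -0.2845).

(-0.8801, -0.2845)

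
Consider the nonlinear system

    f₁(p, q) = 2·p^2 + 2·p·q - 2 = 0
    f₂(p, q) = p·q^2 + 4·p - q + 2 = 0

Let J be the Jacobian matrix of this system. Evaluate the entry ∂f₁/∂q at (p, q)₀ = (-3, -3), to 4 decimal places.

-6.0000

∂f₁/∂q = 2·p.
At (-3, -3) this is -6.0000.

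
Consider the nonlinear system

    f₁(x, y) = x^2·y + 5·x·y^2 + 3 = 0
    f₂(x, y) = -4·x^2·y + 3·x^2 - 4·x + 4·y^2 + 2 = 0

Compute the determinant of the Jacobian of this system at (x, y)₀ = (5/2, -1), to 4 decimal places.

J = [[2·x·y + 5·y^2, x^2 + 10·x·y], [-8·x·y + 6·x - 4, -4·x^2 + 8·y]].
At the point, J = [[0.0000, -18.7500], [31.0000, -33.0000]].
det J = 581.2500.

581.2500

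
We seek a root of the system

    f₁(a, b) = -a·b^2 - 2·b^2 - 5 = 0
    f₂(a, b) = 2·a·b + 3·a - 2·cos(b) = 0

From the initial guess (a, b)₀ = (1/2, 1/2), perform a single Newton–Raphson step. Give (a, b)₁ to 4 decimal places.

(1.5942, -1.8594)

At (1/2, 1/2): F = (-5.6250, 0.244835).
Jacobian J = [[-b^2, -2·a·b - 4·b], [2·b + 3, 2·a + 2·sin(b)]].
At the point, J = [[-0.2500, -2.5000], [4.0000, 1.958851]] (det J = 9.510287).
Solving J·Δ = −F gives Δ = (1.0942, -2.3594).
Then the next iterate is (a, b)₁ = (1.5942, -1.8594).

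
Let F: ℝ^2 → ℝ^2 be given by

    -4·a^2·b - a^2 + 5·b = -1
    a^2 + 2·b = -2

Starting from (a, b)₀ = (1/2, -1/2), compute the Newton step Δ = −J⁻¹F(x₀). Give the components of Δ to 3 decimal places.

(-3.750, 1.250)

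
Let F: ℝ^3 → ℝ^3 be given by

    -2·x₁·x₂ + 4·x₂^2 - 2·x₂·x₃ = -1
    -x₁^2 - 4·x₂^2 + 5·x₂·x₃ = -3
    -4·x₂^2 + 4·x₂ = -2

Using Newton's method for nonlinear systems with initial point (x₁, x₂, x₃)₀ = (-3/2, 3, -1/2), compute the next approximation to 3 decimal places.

At (-3/2, 3, -1/2): F = (49.000, -42.750, -22.000).
Jacobian J = [[-2·x₂, -2·x₁ + 8·x₂ - 2·x₃, -2·x₂], [-2·x₁, -8·x₂ + 5·x₃, 5·x₂], [0, -8·x₂ + 4, 0]].
At the point, J = [[-6.000, 28.000, -6.000], [3.000, -26.500, 15.000], [0.000, -20.000, 0.000]] (det J = -1440.000).
Solving J·Δ = −F gives Δ = (2.658, -1.100, 0.375).
Then the next iterate is (x₁, x₂, x₃)₁ = (1.158, 1.900, -0.125).

(1.158, 1.900, -0.125)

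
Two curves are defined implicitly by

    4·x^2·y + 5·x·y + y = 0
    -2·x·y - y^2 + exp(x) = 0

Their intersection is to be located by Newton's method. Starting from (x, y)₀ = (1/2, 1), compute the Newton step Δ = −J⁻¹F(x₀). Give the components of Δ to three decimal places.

(-0.469, -0.062)

At (1/2, 1): F = (4.500, -0.35128).
Jacobian J = [[8·x·y + 5·y, 4·x^2 + 5·x + 1], [-2·y + exp(x), -2·x - 2·y]].
At the point, J = [[9.000, 4.500], [-0.35128, -3.000]] (det J = -25.41925).
Solving J·Δ = −F gives Δ = (-0.469, -0.062).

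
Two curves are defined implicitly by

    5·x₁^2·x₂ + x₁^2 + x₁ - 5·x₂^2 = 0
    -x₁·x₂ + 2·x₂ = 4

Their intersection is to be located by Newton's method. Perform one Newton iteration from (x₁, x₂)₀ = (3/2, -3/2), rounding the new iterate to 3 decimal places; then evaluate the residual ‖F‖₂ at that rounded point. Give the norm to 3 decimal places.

89.972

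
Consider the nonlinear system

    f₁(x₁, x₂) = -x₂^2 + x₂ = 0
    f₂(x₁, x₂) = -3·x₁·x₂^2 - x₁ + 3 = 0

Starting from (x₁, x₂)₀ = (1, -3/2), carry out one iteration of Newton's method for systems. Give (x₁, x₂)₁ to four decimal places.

(1.4758, -0.5625)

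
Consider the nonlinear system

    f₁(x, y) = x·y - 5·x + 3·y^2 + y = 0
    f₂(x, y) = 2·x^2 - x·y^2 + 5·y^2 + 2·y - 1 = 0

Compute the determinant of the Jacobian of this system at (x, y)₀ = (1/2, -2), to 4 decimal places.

J = [[y - 5, x + 6·y + 1], [4·x - y^2, -2·x·y + 10·y + 2]].
At the point, J = [[-7.0000, -10.5000], [-2.0000, -16.0000]].
det J = 91.0000.

91.0000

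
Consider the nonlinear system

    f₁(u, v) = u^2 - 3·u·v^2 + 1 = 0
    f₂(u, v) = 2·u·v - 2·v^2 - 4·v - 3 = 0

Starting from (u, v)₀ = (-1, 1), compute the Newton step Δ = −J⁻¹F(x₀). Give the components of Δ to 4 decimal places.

(-0.4211, -1.1842)

At (-1, 1): F = (5.0000, -11.0000).
Jacobian J = [[2·u - 3·v^2, -6·u·v], [2·v, 2·u - 4·v - 4]].
At the point, J = [[-5.0000, 6.0000], [2.0000, -10.0000]] (det J = 38.0000).
Solving J·Δ = −F gives Δ = (-0.4211, -1.1842).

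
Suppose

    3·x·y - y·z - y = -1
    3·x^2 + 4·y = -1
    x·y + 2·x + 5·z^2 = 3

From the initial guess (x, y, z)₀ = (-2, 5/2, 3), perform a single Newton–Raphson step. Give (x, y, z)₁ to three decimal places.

(-0.355, 1.684, 1.599)

At (-2, 5/2, 3): F = (-24.000, 23.000, 33.000).
Jacobian J = [[3·y, 3·x - z - 1, -y], [6·x, 4, 0], [y + 2, x, 10·z]].
At the point, J = [[7.500, -10.000, -2.500], [-12.000, 4.000, 0.000], [4.500, -2.000, 30.000]] (det J = -2715.000).
Solving J·Δ = −F gives Δ = (1.645, -0.816, -1.401).
Then the next iterate is (x, y, z)₁ = (-0.355, 1.684, 1.599).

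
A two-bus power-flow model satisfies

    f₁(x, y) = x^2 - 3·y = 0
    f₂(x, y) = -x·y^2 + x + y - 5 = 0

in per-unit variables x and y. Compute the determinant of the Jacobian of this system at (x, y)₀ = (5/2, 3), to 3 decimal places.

J = [[2·x, -3], [-y^2 + 1, -2·x·y + 1]].
At the point, J = [[5.000, -3.000], [-8.000, -14.000]].
det J = -94.000.

-94.000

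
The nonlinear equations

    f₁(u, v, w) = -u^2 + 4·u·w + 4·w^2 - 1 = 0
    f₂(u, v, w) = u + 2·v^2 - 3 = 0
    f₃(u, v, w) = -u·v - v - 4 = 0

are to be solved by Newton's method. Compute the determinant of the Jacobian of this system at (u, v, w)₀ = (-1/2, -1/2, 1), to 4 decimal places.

J = [[-2·u + 4·w, 0, 4·u + 8·w], [1, 4·v, 0], [-v, -u - 1, 0]].
At the point, J = [[5.0000, 0.0000, 6.0000], [1.0000, -2.0000, 0.0000], [0.5000, -0.5000, 0.0000]].
det J = 3.0000.

3.0000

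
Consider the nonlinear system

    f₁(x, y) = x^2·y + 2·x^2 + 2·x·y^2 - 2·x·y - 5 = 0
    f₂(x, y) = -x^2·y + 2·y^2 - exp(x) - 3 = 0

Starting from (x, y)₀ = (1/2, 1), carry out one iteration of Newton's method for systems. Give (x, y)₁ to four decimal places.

At (1/2, 1): F = (-4.2500, -2.898721).
Jacobian J = [[2·x·y + 4·x + 2·y^2 - 2·y, x^2 + 4·x·y - 2·x], [-2·x·y - exp(x), -x^2 + 4·y]].
At the point, J = [[3.0000, 1.2500], [-2.648721, 3.7500]] (det J = 14.560902).
Solving J·Δ = −F gives Δ = (0.8457, 1.3703).
Then the next iterate is (x, y)₁ = (1.3457, 2.3703).

(1.3457, 2.3703)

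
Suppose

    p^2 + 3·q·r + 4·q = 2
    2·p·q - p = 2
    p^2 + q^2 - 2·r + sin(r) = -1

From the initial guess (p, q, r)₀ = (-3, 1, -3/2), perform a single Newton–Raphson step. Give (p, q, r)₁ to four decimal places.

At (-3, 1, -3/2): F = (6.5000, -5.0000, 13.002505).
Jacobian J = [[2·p, 3·r + 4, 3·q], [2·q - 1, 2·p, 0], [2·p, 2·q, cos(r) - 2]].
At the point, J = [[-6.0000, -0.5000, 3.0000], [1.0000, -6.0000, 0.0000], [-6.0000, 2.0000, -1.929263]] (det J = -172.418092).
Solving J·Δ = −F gives Δ = (1.6478, -0.5587, 1.0358).
Then the next iterate is (p, q, r)₁ = (-1.3522, 0.4413, -0.4642).

(-1.3522, 0.4413, -0.4642)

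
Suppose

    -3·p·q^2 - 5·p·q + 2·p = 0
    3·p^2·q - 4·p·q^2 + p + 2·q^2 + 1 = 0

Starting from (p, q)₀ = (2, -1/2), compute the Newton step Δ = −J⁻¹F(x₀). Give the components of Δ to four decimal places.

(-2.6897, -0.6466)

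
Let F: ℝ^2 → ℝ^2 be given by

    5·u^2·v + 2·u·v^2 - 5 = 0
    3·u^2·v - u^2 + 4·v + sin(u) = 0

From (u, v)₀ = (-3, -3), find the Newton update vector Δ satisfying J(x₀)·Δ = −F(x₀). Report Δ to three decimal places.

At (-3, -3): F = (-194.000, -102.14112).
Jacobian J = [[10·u·v + 2·v^2, 5·u^2 + 4·u·v], [6·u·v - 2·u + cos(u), 3·u^2 + 4]].
At the point, J = [[108.000, 81.000], [59.01001, 31.000]] (det J = -1431.81061).
Solving J·Δ = −F gives Δ = (1.578, 0.291).

(1.578, 0.291)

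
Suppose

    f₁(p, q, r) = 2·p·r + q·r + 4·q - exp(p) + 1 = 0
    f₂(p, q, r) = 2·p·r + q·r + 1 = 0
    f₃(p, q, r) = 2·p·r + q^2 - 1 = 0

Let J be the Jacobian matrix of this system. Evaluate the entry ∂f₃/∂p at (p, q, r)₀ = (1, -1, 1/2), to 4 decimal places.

∂f₃/∂p = 2·r.
At (1, -1, 1/2) this is 1.0000.

1.0000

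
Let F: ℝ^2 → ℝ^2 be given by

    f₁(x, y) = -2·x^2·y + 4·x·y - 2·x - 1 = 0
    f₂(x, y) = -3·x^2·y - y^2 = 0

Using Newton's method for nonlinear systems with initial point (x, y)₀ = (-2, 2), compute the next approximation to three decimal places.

At (-2, 2): F = (-29.000, -28.000).
Jacobian J = [[-4·x·y + 4·y - 2, -2·x^2 + 4·x], [-6·x·y, -3·x^2 - 2·y]].
At the point, J = [[22.000, -16.000], [24.000, -16.000]] (det J = 32.000).
Solving J·Δ = −F gives Δ = (-0.500, -2.500).
Then the next iterate is (x, y)₁ = (-2.500, -0.500).

(-2.500, -0.500)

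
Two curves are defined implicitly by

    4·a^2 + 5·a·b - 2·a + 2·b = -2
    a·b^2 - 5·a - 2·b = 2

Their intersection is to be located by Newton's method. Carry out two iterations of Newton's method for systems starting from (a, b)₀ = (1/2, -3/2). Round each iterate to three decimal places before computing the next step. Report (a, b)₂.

At (1/2, -3/2): F = (-4.750, -0.375).
Jacobian J = [[8·a + 5·b - 2, 5·a + 2], [b^2 - 5, 2·a·b - 2]].
At the point, J = [[-5.500, 4.500], [-2.750, -3.500]] (det J = 31.625).
Solving J·Δ = −F gives Δ = (-0.579, 0.348).
Then the next iterate is (a, b)₁ = (-0.079, -1.152).
Round to (-0.079, -1.152) and repeat: F = (0.33400, 0.59416), J = [[-8.392, 1.605], [-3.67290, -1.81798]].
Δ = (0.074, 0.178), so (a, b)₂ = (-0.005, -0.974).

(-0.005, -0.974)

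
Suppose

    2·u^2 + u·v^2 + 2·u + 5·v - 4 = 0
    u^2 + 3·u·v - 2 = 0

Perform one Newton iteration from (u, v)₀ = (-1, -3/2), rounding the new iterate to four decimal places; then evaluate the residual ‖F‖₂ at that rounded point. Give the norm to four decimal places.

2.6111

At (-1, -3/2): F = (-13.7500, 3.5000).
Jacobian J = [[4·u + v^2 + 2, 2·u·v + 5], [2·u + 3·v, 3·u]].
At the point, J = [[0.2500, 8.0000], [-6.5000, -3.0000]] (det J = 51.2500).
Solving J·Δ = −F gives Δ = (-0.2585, 1.7268).
Then the next iterate is (u, v)₁ = (-1.2585, 0.2268).
Re-evaluating at (-1.2585, 0.2268): F = (-2.280091, -1.272461), so ‖F‖₂ = 2.6111.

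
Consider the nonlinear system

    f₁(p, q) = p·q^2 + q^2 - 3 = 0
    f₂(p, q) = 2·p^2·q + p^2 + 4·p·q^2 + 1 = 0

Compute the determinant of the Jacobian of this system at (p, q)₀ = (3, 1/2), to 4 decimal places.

-44.5000

J = [[q^2, 2·p·q + 2·q], [4·p·q + 2·p + 4·q^2, 2·p^2 + 8·p·q]].
At the point, J = [[0.2500, 4.0000], [13.0000, 30.0000]].
det J = -44.5000.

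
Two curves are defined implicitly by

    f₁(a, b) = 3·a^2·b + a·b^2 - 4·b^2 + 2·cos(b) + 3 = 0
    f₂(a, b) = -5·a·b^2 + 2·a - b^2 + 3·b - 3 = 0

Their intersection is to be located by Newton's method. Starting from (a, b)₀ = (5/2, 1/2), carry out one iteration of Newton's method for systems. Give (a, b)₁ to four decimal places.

At (5/2, 1/2): F = (13.755165, 0.1250).
Jacobian J = [[6·a·b + b^2, 3·a^2 + 2·a·b - 8·b - 2·sin(b)], [-5·b^2 + 2, -10·a·b - 2·b + 3]].
At the point, J = [[7.7500, 16.291149], [0.7500, -10.5000]] (det J = -93.593362).
Solving J·Δ = −F gives Δ = (-1.5649, -0.0999).
Then the next iterate is (a, b)₁ = (0.9351, 0.4001).

(0.9351, 0.4001)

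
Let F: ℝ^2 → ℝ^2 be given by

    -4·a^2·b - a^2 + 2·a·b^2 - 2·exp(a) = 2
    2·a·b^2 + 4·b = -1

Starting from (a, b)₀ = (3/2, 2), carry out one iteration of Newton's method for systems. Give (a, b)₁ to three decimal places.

(0.714, 1.080)

At (3/2, 2): F = (-19.21338, 21.000).
Jacobian J = [[-8·a·b - 2·a + 2·b^2 - 2·exp(a), -4·a^2 + 4·a·b], [2·b^2, 4·a·b + 4]].
At the point, J = [[-27.96338, 3.000], [8.000, 16.000]] (det J = -471.41405).
Solving J·Δ = −F gives Δ = (-0.786, -0.920).
Then the next iterate is (a, b)₁ = (0.714, 1.080).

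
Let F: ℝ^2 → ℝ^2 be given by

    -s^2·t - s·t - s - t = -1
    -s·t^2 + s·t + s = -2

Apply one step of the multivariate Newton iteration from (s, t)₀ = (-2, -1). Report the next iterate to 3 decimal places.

At (-2, -1): F = (6.000, 4.000).
Jacobian J = [[-2·s·t - t - 1, -s^2 - s - 1], [-t^2 + t + 1, -2·s·t + s]].
At the point, J = [[-4.000, -3.000], [-1.000, -6.000]] (det J = 21.000).
Solving J·Δ = −F gives Δ = (1.143, 0.476).
Then the next iterate is (s, t)₁ = (-0.857, -0.524).

(-0.857, -0.524)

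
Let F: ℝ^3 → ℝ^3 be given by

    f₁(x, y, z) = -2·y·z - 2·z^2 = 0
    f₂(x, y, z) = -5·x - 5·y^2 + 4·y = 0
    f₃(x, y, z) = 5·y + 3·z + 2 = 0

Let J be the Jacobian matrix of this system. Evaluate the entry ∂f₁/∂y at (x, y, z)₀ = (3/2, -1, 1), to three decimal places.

-2.000

∂f₁/∂y = -2·z.
At (3/2, -1, 1) this is -2.000.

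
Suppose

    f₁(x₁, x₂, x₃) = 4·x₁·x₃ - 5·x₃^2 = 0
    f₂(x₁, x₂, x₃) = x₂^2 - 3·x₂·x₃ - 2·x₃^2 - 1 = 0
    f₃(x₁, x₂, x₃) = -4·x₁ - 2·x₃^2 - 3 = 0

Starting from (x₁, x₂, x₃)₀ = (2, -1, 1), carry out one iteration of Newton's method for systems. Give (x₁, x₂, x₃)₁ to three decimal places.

(0.417, -0.467, -0.667)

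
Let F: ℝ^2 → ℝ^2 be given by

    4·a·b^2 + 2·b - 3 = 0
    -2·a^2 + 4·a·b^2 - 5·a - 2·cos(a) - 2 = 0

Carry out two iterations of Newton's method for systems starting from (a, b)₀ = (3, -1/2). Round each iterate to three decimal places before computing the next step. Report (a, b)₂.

(0.484, -1.337)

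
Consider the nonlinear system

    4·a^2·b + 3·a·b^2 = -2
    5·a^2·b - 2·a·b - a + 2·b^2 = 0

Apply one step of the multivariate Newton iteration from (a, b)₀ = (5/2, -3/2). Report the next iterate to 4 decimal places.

(1.7574, -0.9562)

At (5/2, -3/2): F = (-18.6250, -37.3750).
Jacobian J = [[8·a·b + 3·b^2, 4·a^2 + 6·a·b], [10·a·b - 2·b - 1, 5·a^2 - 2·a + 4·b]].
At the point, J = [[-23.2500, 2.5000], [-35.5000, 20.2500]] (det J = -382.0625).
Solving J·Δ = −F gives Δ = (-0.7426, 0.5438).
Then the next iterate is (a, b)₁ = (1.7574, -0.9562).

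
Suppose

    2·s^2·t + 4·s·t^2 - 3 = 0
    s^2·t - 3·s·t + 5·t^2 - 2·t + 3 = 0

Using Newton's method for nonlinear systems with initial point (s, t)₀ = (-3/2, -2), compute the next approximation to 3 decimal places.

At (-3/2, -2): F = (-36.000, 13.500).
Jacobian J = [[4·s·t + 4·t^2, 2·s^2 + 8·s·t], [2·s·t - 3·t, s^2 - 3·s + 10·t - 2]].
At the point, J = [[28.000, 28.500], [12.000, -15.250]] (det J = -769.000).
Solving J·Δ = −F gives Δ = (0.214, 1.053).
Then the next iterate is (s, t)₁ = (-1.286, -0.947).

(-1.286, -0.947)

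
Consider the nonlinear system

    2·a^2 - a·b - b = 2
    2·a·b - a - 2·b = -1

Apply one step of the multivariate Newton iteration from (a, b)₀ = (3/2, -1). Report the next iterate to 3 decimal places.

(4.000, 8.000)

At (3/2, -1): F = (5.000, -1.500).
Jacobian J = [[4·a - b, -a - 1], [2·b - 1, 2·a - 2]].
At the point, J = [[7.000, -2.500], [-3.000, 1.000]] (det J = -0.500).
Solving J·Δ = −F gives Δ = (2.500, 9.000).
Then the next iterate is (a, b)₁ = (4.000, 8.000).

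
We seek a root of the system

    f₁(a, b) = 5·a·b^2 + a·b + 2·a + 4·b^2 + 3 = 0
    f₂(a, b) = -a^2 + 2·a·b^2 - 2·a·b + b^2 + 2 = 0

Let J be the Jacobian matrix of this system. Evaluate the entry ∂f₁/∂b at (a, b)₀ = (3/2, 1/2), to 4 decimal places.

∂f₁/∂b = 10·a·b + a + 8·b.
At (3/2, 1/2) this is 13.0000.

13.0000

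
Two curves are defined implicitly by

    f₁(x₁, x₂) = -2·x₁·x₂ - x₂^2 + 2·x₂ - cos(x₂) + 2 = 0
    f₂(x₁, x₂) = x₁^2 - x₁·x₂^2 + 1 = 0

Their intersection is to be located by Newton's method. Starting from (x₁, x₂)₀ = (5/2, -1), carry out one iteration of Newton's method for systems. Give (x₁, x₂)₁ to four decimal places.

At (5/2, -1): F = (3.459698, 4.7500).
Jacobian J = [[-2·x₂, -2·x₁ - 2·x₂ + sin(x₂) + 2], [2·x₁ - x₂^2, -2·x₁·x₂]].
At the point, J = [[2.0000, -1.841471], [4.0000, 5.0000]] (det J = 17.365884).
Solving J·Δ = −F gives Δ = (-1.4998, 0.2498).
Then the next iterate is (x₁, x₂)₁ = (1.0002, -0.7502).

(1.0002, -0.7502)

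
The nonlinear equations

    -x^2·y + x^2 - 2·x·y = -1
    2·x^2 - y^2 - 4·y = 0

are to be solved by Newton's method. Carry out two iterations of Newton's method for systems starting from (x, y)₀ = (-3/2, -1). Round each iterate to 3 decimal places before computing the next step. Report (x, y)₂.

(0.166, -0.281)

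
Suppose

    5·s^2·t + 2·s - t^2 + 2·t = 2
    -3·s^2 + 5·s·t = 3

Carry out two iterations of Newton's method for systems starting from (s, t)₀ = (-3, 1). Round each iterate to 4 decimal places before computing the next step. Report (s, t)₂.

(-0.9301, -2.4418)

At (-3, 1): F = (38.0000, -45.0000).
Jacobian J = [[10·s·t + 2, 5·s^2 - 2·t + 2], [-6·s + 5·t, 5·s]].
At the point, J = [[-28.0000, 45.0000], [23.0000, -15.0000]] (det J = -615.0000).
Solving J·Δ = −F gives Δ = (2.3659, 0.6276).
Then the next iterate is (s, t)₁ = (-0.6341, 1.6276).
Round to (-0.6341, 1.6276) and repeat: F = (0.610068, -9.366554), J = [[-8.320612, 0.755214], [11.9426, -3.1705]].
Δ = (-0.2960, -4.0694), so (s, t)₂ = (-0.9301, -2.4418).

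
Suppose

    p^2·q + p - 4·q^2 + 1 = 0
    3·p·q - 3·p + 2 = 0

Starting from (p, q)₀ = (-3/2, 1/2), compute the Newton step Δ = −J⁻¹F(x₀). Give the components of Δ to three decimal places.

(24.333, -7.167)

At (-3/2, 1/2): F = (-0.375, 4.250).
Jacobian J = [[2·p·q + 1, p^2 - 8·q], [3·q - 3, 3·p]].
At the point, J = [[-0.500, -1.750], [-1.500, -4.500]] (det J = -0.375).
Solving J·Δ = −F gives Δ = (24.333, -7.167).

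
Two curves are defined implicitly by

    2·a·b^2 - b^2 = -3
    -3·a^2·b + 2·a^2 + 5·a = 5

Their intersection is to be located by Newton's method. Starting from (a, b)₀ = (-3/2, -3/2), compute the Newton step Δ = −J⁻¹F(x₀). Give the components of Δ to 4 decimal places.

(-0.1044, 0.5392)

At (-3/2, -3/2): F = (-6.0000, 2.1250).
Jacobian J = [[2·b^2, 4·a·b - 2·b], [-6·a·b + 4·a + 5, -3·a^2]].
At the point, J = [[4.5000, 12.0000], [-14.5000, -6.7500]] (det J = 143.6250).
Solving J·Δ = −F gives Δ = (-0.1044, 0.5392).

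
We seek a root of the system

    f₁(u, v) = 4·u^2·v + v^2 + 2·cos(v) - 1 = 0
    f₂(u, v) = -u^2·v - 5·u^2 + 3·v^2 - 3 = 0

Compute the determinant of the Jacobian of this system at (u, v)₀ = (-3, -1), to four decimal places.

J = [[8·u·v, 4·u^2 + 2·v - 2·sin(v)], [-2·u·v - 10·u, -u^2 + 6·v]].
At the point, J = [[24.0000, 35.682942], [24.0000, -15.0000]].
det J = -1216.3906.

-1216.3906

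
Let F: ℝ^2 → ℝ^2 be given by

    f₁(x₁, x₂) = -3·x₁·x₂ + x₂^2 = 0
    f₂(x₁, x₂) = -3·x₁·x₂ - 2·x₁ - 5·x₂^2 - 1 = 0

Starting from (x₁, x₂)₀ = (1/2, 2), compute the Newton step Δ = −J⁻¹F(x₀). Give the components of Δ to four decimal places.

(-0.2752, -1.0604)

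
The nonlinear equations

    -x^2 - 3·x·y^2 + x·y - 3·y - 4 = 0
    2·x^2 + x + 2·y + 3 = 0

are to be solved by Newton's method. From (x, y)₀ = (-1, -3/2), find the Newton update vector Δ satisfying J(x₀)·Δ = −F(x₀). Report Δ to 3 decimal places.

At (-1, -3/2): F = (7.750, 1.000).
Jacobian J = [[-2·x - 3·y^2 + y, -6·x·y + x - 3], [4·x + 1, 2]].
At the point, J = [[-6.250, -13.000], [-3.000, 2.000]] (det J = -51.500).
Solving J·Δ = −F gives Δ = (0.553, 0.330).

(0.553, 0.330)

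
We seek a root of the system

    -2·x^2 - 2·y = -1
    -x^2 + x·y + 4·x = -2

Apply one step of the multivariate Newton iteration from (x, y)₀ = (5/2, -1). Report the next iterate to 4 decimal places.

(1.9052, -2.7759)

At (5/2, -1): F = (-9.5000, 3.2500).
Jacobian J = [[-4·x, -2], [-2·x + y + 4, x]].
At the point, J = [[-10.0000, -2.0000], [-2.0000, 2.5000]] (det J = -29.0000).
Solving J·Δ = −F gives Δ = (-0.5948, -1.7759).
Then the next iterate is (x, y)₁ = (1.9052, -2.7759).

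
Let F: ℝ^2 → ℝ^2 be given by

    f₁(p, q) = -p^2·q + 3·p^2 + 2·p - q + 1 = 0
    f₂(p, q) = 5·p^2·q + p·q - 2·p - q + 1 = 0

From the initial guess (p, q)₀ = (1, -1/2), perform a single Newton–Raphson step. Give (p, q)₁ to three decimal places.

(0.067, -1.200)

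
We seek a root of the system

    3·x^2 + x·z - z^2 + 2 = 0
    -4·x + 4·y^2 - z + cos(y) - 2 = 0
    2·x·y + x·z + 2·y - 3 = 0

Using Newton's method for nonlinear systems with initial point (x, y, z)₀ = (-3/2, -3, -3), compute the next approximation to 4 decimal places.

(-1.1764, -1.2901, -3.0815)

At (-3/2, -3, -3): F = (4.2500, 42.010008, 4.5000).
Jacobian J = [[6·x + z, 0, x - 2·z], [-4, 8·y - sin(y), -1], [2·y + z, 2·x + 2, x]].
At the point, J = [[-12.0000, 0.0000, 4.5000], [-4.0000, -23.858880, -1.0000], [-9.0000, -1.0000, -1.5000]] (det J = -1365.744480).
Solving J·Δ = −F gives Δ = (0.3236, 1.7099, -0.0815).
Then the next iterate is (x, y, z)₁ = (-1.1764, -1.2901, -3.0815).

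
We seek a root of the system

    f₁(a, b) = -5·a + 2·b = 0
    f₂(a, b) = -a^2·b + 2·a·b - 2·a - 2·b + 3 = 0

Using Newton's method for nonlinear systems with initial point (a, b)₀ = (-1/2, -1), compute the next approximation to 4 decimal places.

At (-1/2, -1): F = (0.5000, 7.2500).
Jacobian J = [[-5, 2], [-2·a·b + 2·b - 2, -a^2 + 2·a - 2]].
At the point, J = [[-5.0000, 2.0000], [-5.0000, -3.2500]] (det J = 26.2500).
Solving J·Δ = −F gives Δ = (0.6143, 1.2857).
Then the next iterate is (a, b)₁ = (0.1143, 0.2857).

(0.1143, 0.2857)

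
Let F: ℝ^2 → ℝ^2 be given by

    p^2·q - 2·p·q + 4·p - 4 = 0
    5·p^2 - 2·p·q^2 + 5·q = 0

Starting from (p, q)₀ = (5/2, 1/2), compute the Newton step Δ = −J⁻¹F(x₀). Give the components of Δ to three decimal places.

(-1.327, 0.537)

At (5/2, 1/2): F = (6.625, 32.500).
Jacobian J = [[2·p·q - 2·q + 4, p^2 - 2·p], [10·p - 2·q^2, -4·p·q + 5]].
At the point, J = [[5.500, 1.250], [24.500, 0.000]] (det J = -30.625).
Solving J·Δ = −F gives Δ = (-1.327, 0.537).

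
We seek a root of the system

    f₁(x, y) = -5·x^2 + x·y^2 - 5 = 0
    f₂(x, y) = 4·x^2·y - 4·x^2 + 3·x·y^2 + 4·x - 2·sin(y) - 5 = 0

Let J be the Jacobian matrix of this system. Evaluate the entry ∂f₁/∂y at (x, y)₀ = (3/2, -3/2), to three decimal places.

-4.500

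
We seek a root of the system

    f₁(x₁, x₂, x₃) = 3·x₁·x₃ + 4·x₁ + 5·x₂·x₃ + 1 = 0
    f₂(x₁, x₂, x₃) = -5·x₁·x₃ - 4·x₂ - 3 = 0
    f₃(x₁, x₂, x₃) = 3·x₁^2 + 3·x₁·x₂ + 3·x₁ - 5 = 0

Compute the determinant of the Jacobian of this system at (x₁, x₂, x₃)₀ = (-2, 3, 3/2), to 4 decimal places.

915.0000

J = [[3·x₃ + 4, 5·x₃, 3·x₁ + 5·x₂], [-5·x₃, -4, -5·x₁], [6·x₁ + 3·x₂ + 3, 3·x₁, 0]].
At the point, J = [[8.5000, 7.5000, 9.0000], [-7.5000, -4.0000, 10.0000], [0.0000, -6.0000, 0.0000]].
det J = 915.0000.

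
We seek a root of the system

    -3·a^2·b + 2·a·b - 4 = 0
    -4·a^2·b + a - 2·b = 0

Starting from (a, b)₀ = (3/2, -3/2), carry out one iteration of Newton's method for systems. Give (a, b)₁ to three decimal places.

At (3/2, -3/2): F = (1.625, 18.000).
Jacobian J = [[-6·a·b + 2·b, -3·a^2 + 2·a], [-8·a·b + 1, -4·a^2 - 2]].
At the point, J = [[10.500, -3.750], [19.000, -11.000]] (det J = -44.250).
Solving J·Δ = −F gives Δ = (1.121, 3.573).
Then the next iterate is (a, b)₁ = (2.621, 2.073).

(2.621, 2.073)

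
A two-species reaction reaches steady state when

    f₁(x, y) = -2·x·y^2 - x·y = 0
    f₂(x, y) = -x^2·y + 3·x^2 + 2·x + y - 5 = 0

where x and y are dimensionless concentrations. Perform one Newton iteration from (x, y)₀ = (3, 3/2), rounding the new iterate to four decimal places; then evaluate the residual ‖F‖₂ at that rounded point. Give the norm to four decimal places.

5.0568

At (3, 3/2): F = (-18.0000, 16.0000).
Jacobian J = [[-2·y^2 - y, -4·x·y - x], [-2·x·y + 6·x + 2, -x^2 + 1]].
At the point, J = [[-6.0000, -21.0000], [11.0000, -8.0000]] (det J = 279.0000).
Solving J·Δ = −F gives Δ = (-1.7204, -0.3656).
Then the next iterate is (x, y)₁ = (1.2796, 1.1344).
Re-evaluating at (1.2796, 1.1344): F = (-4.744919, 1.748289), so ‖F‖₂ = 5.0568.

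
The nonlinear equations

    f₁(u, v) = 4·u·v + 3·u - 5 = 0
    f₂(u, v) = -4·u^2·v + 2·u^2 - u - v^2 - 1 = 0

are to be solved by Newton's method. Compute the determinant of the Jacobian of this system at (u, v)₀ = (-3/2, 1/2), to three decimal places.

J = [[4·v + 3, 4·u], [-8·u·v + 4·u - 1, -4·u^2 - 2·v]].
At the point, J = [[5.000, -6.000], [-1.000, -10.000]].
det J = -56.000.

-56.000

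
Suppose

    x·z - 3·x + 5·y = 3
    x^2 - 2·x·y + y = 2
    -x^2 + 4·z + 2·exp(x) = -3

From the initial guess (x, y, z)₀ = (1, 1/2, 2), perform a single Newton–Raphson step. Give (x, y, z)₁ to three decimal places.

At (1, 1/2, 2): F = (-1.500, -1.500, 15.43656).
Jacobian J = [[z - 3, 5, x], [2·x - 2·y, -2·x + 1, 0], [-2·x + 2·exp(x), 0, 4]].
At the point, J = [[-1.000, 5.000, 1.000], [1.000, -1.000, 0.000], [3.43656, 0.000, 4.000]] (det J = -12.56344).
Solving J·Δ = −F gives Δ = (4.094, 2.594, -7.377).
Then the next iterate is (x, y, z)₁ = (5.094, 3.094, -5.377).

(5.094, 3.094, -5.377)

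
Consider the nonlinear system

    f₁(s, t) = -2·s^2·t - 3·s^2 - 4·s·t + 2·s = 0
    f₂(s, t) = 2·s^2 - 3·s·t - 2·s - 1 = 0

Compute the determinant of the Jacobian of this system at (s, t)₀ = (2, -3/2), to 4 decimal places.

J = [[-4·s·t - 6·s - 4·t + 2, -2·s^2 - 4·s], [4·s - 3·t - 2, -3·s]].
At the point, J = [[8.0000, -16.0000], [10.5000, -6.0000]].
det J = 120.0000.

120.0000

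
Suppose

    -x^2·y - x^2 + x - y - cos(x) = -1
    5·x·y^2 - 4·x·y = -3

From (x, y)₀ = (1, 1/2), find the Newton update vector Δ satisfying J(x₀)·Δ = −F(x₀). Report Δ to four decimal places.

At (1, 1/2): F = (-0.540302, 2.2500).
Jacobian J = [[-2·x·y - 2·x + sin(x) + 1, -x^2 - 1], [5·y^2 - 4·y, 10·x·y - 4·x]].
At the point, J = [[-1.158529, -2.0000], [-0.7500, 1.0000]] (det J = -2.658529).
Solving J·Δ = −F gives Δ = (1.4894, -1.1329).

(1.4894, -1.1329)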